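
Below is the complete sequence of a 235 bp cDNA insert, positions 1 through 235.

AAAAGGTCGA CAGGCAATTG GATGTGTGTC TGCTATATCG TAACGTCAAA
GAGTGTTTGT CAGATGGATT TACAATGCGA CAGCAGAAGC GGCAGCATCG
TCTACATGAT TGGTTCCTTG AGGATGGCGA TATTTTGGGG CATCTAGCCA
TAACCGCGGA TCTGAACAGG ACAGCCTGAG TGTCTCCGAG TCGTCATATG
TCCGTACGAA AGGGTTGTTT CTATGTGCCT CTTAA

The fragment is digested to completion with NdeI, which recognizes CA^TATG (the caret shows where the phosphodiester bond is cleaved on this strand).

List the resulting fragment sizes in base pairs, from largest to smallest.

The NdeI site (CATATG) starts at position 195.
NdeI cuts after base 2 of each site, so after position 196.
Linear molecule, 1 cut → 2 fragments:
  1–196 → 196 bp
  197–235 → 39 bp
Sorted largest to smallest: 196, 39 bp.

196, 39 bp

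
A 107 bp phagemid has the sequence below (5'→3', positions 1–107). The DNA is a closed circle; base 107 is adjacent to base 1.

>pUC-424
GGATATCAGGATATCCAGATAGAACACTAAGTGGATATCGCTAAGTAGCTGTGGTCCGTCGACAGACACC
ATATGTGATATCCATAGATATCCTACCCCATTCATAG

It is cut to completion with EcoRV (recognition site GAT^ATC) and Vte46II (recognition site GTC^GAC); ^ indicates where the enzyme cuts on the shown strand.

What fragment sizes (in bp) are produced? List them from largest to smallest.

EcoRV sites (GATATC) start at positions 2, 10, 34, 77, 87.
EcoRV cuts after base 3 of each site, so after positions 4, 12, 36, 79, 89.
The Vte46II site (GTCGAC) starts at position 58.
Vte46II cuts after base 3 of each site, so after position 60.
Combined cut positions: 4, 12, 36, 60, 79, 89.
Circular molecule, 6 cuts → 6 fragments:
  5–12 → 8 bp
  13–36 → 24 bp
  37–60 → 24 bp
  61–79 → 19 bp
  80–89 → 10 bp
  90–107 then 1–4 → 18 + 4 = 22 bp
Sorted largest to smallest: 24, 24, 22, 19, 10, 8 bp.

24, 24, 22, 19, 10, 8 bp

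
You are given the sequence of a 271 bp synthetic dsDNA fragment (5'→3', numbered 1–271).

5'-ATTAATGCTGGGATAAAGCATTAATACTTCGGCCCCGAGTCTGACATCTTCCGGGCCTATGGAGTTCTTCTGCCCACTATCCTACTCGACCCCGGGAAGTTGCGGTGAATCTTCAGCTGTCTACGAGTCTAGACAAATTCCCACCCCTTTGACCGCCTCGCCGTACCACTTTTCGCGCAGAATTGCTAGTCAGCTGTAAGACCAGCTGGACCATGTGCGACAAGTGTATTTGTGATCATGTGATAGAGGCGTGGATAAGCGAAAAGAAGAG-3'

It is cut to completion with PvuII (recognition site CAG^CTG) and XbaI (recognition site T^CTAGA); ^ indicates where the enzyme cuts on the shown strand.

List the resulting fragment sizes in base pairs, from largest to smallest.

116, 66, 65, 12, 12 bp

PvuII sites (CAGCTG) start at positions 114, 191, 203.
PvuII cuts after base 3 of each site, so after positions 116, 193, 205.
The XbaI site (TCTAGA) starts at position 128.
XbaI cuts after the first base of each site, so after position 128.
Combined cut positions: 116, 128, 193, 205.
Linear molecule, 4 cuts → 5 fragments:
  1–116 → 116 bp
  117–128 → 12 bp
  129–193 → 65 bp
  194–205 → 12 bp
  206–271 → 66 bp
Sorted largest to smallest: 116, 66, 65, 12, 12 bp.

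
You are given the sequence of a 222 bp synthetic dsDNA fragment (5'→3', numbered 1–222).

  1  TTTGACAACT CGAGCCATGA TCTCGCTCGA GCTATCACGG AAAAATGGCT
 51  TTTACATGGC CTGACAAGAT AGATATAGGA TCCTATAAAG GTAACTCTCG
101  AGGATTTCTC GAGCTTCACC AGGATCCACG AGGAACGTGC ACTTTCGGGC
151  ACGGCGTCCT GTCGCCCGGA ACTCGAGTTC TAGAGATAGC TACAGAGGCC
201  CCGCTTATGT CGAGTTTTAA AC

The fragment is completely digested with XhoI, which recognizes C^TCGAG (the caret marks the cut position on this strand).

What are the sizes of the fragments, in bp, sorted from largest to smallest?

XhoI sites (CTCGAG) start at positions 9, 26, 97, 108, 172.
XhoI cuts after the first base of each site, so after positions 9, 26, 97, 108, 172.
Linear molecule, 5 cuts → 6 fragments:
  1–9 → 9 bp
  10–26 → 17 bp
  27–97 → 71 bp
  98–108 → 11 bp
  109–172 → 64 bp
  173–222 → 50 bp
Sorted largest to smallest: 71, 64, 50, 17, 11, 9 bp.

71, 64, 50, 17, 11, 9 bp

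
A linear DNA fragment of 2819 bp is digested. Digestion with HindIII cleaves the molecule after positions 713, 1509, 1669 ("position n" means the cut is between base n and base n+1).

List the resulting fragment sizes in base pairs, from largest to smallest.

Linear molecule, 3 cuts → 4 fragments:
  713 − 0 = 713 bp
  1509 − 713 = 796 bp
  1669 − 1509 = 160 bp
  2819 − 1669 = 1150 bp
Sorted largest to smallest: 1150, 796, 713, 160 bp.

1150, 796, 713, 160 bp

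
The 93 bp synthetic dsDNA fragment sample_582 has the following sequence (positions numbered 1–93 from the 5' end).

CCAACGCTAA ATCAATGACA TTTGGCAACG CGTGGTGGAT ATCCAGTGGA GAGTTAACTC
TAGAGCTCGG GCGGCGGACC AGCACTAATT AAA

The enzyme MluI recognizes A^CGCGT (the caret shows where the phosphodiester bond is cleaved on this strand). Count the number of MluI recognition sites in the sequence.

ACGCGT occurs starting at position 28.
MluI cuts at 1 site.

1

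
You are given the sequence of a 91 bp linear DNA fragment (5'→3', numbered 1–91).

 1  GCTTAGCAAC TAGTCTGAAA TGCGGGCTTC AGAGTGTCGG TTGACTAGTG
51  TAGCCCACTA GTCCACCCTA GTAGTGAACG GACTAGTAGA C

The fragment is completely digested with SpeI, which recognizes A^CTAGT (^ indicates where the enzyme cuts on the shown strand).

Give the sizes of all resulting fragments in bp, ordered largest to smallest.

35, 25, 13, 9, 9 bp

SpeI sites (ACTAGT) start at positions 9, 44, 57, 82.
SpeI cuts after the first base of each site, so after positions 9, 44, 57, 82.
Linear molecule, 4 cuts → 5 fragments:
  1–9 → 9 bp
  10–44 → 35 bp
  45–57 → 13 bp
  58–82 → 25 bp
  83–91 → 9 bp
Sorted largest to smallest: 35, 25, 13, 9, 9 bp.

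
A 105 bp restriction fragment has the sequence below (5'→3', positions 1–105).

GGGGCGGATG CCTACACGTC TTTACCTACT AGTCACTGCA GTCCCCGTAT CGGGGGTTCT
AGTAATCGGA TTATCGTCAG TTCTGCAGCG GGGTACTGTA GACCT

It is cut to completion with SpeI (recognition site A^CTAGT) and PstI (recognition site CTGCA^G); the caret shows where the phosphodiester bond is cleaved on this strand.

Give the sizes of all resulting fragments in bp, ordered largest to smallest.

47, 28, 18, 12 bp

The SpeI site (ACTAGT) starts at position 28.
SpeI cuts after the first base of each site, so after position 28.
PstI sites (CTGCAG) start at positions 36, 83.
PstI cuts after base 5 of each site (before the last base), so after positions 40, 87.
Combined cut positions: 28, 40, 87.
Linear molecule, 3 cuts → 4 fragments:
  1–28 → 28 bp
  29–40 → 12 bp
  41–87 → 47 bp
  88–105 → 18 bp
Sorted largest to smallest: 47, 28, 18, 12 bp.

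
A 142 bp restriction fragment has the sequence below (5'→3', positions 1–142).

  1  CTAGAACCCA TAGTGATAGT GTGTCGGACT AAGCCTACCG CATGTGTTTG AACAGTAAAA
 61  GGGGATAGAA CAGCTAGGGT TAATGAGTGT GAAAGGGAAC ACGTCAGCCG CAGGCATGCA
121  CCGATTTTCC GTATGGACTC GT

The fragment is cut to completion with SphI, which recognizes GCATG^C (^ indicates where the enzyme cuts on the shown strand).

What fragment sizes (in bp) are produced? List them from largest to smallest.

The SphI site (GCATGC) starts at position 114.
SphI cuts after base 5 of each site (before the last base), so after position 118.
Linear molecule, 1 cut → 2 fragments:
  1–118 → 118 bp
  119–142 → 24 bp
Sorted largest to smallest: 118, 24 bp.

118, 24 bp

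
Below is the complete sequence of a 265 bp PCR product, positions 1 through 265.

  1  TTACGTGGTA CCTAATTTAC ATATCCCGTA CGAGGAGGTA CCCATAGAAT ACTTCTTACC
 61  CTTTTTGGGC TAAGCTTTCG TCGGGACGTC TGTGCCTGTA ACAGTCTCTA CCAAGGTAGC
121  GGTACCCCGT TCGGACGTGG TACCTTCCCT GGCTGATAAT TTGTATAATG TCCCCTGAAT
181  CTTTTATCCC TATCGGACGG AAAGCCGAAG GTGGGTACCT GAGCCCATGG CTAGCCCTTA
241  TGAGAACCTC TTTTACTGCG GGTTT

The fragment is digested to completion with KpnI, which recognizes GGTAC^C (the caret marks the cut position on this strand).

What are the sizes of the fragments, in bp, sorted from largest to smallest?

84, 75, 47, 30, 18, 11 bp

KpnI sites (GGTACC) start at positions 7, 37, 121, 139, 214.
KpnI cuts after base 5 of each site (before the last base), so after positions 11, 41, 125, 143, 218.
Linear molecule, 5 cuts → 6 fragments:
  1–11 → 11 bp
  12–41 → 30 bp
  42–125 → 84 bp
  126–143 → 18 bp
  144–218 → 75 bp
  219–265 → 47 bp
Sorted largest to smallest: 84, 75, 47, 30, 18, 11 bp.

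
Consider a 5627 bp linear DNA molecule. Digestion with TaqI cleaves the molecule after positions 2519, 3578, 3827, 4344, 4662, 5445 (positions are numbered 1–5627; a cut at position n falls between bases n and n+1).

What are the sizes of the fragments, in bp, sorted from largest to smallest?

2519, 1059, 783, 517, 318, 249, 182 bp

Linear molecule, 6 cuts → 7 fragments:
  2519 − 0 = 2519 bp
  3578 − 2519 = 1059 bp
  3827 − 3578 = 249 bp
  4344 − 3827 = 517 bp
  4662 − 4344 = 318 bp
  5445 − 4662 = 783 bp
  5627 − 5445 = 182 bp
Sorted largest to smallest: 2519, 1059, 783, 517, 318, 249, 182 bp.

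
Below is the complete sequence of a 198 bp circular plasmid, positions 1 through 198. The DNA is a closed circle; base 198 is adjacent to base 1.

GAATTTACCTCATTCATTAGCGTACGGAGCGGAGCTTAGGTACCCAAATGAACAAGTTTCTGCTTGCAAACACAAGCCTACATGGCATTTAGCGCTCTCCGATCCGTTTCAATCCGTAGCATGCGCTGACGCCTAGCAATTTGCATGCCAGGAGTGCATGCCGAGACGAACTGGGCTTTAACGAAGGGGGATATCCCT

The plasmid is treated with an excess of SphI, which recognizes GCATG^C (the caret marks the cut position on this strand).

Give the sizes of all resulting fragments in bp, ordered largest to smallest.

SphI sites (GCATGC) start at positions 119, 143, 156.
SphI cuts after base 5 of each site (before the last base), so after positions 123, 147, 160.
Circular molecule, 3 cuts → 3 fragments:
  124–147 → 24 bp
  148–160 → 13 bp
  161–198 then 1–123 → 38 + 123 = 161 bp
Sorted largest to smallest: 161, 24, 13 bp.

161, 24, 13 bp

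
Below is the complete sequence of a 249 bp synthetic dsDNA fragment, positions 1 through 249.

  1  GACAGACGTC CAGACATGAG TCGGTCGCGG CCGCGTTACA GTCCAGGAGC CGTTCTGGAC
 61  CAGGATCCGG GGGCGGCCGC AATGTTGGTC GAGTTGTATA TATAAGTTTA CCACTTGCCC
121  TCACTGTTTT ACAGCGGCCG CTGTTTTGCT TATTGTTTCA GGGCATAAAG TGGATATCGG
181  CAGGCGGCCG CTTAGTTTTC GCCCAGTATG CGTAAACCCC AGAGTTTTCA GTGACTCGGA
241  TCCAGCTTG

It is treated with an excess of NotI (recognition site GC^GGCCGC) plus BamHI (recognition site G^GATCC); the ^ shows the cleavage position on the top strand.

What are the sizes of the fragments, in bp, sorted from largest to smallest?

NotI sites (GCGGCCGC) start at positions 27, 73, 134, 184.
NotI cuts after base 2 of each site, so after positions 28, 74, 135, 185.
BamHI sites (GGATCC) start at positions 63, 238.
BamHI cuts after the first base of each site, so after positions 63, 238.
Combined cut positions: 28, 63, 74, 135, 185, 238.
Linear molecule, 6 cuts → 7 fragments:
  1–28 → 28 bp
  29–63 → 35 bp
  64–74 → 11 bp
  75–135 → 61 bp
  136–185 → 50 bp
  186–238 → 53 bp
  239–249 → 11 bp
Sorted largest to smallest: 61, 53, 50, 35, 28, 11, 11 bp.

61, 53, 50, 35, 28, 11, 11 bp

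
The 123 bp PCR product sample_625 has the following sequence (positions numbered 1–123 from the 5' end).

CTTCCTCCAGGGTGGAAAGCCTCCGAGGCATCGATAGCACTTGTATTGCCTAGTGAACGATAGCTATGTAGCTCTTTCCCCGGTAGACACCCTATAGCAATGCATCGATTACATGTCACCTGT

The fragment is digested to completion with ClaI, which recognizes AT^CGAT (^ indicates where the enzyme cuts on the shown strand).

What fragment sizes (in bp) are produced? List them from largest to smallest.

ClaI sites (ATCGAT) start at positions 30, 104.
ClaI cuts after base 2 of each site, so after positions 31, 105.
Linear molecule, 2 cuts → 3 fragments:
  1–31 → 31 bp
  32–105 → 74 bp
  106–123 → 18 bp
Sorted largest to smallest: 74, 31, 18 bp.

74, 31, 18 bp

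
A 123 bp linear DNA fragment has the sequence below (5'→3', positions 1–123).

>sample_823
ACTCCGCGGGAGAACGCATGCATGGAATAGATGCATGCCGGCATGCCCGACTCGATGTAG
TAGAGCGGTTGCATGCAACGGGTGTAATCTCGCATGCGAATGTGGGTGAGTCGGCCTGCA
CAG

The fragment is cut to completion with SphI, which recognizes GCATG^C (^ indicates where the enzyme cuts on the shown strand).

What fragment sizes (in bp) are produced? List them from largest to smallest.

SphI sites (GCATGC) start at positions 16, 33, 41, 71, 92.
SphI cuts after base 5 of each site (before the last base), so after positions 20, 37, 45, 75, 96.
Linear molecule, 5 cuts → 6 fragments:
  1–20 → 20 bp
  21–37 → 17 bp
  38–45 → 8 bp
  46–75 → 30 bp
  76–96 → 21 bp
  97–123 → 27 bp
Sorted largest to smallest: 30, 27, 21, 20, 17, 8 bp.

30, 27, 21, 20, 17, 8 bp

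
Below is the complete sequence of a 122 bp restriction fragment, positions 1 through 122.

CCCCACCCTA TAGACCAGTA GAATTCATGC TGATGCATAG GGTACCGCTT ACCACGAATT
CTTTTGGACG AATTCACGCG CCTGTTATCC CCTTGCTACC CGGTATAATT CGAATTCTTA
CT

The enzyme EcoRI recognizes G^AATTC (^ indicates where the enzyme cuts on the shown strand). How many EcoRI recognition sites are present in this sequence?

GAATTC occurs starting at positions 21, 56, 70, 112.
EcoRI cuts at 4 sites.

4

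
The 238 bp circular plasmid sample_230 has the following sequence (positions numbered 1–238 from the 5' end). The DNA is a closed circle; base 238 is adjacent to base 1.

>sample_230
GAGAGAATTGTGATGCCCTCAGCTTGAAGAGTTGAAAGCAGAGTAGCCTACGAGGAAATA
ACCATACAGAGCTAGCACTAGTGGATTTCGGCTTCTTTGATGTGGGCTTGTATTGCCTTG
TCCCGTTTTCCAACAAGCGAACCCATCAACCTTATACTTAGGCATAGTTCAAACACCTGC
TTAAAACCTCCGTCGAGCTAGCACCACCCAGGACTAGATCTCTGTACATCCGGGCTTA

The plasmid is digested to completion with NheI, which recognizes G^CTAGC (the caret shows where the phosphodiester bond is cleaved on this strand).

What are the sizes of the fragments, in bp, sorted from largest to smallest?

NheI sites (GCTAGC) start at positions 71, 197.
NheI cuts after the first base of each site, so after positions 71, 197.
Circular molecule, 2 cuts → 2 fragments:
  72–197 → 126 bp
  198–238 then 1–71 → 41 + 71 = 112 bp
Sorted largest to smallest: 126, 112 bp.

126, 112 bp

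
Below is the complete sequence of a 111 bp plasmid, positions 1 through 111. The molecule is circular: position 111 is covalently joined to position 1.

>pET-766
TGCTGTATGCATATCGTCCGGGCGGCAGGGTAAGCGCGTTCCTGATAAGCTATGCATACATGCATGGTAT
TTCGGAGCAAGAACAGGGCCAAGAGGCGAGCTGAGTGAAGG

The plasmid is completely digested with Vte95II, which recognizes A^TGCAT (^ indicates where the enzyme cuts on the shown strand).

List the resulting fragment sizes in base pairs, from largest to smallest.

Vte95II sites (ATGCAT) start at positions 7, 52, 60.
Vte95II cuts after the first base of each site, so after positions 7, 52, 60.
Circular molecule, 3 cuts → 3 fragments:
  8–52 → 45 bp
  53–60 → 8 bp
  61–111 then 1–7 → 51 + 7 = 58 bp
Sorted largest to smallest: 58, 45, 8 bp.

58, 45, 8 bp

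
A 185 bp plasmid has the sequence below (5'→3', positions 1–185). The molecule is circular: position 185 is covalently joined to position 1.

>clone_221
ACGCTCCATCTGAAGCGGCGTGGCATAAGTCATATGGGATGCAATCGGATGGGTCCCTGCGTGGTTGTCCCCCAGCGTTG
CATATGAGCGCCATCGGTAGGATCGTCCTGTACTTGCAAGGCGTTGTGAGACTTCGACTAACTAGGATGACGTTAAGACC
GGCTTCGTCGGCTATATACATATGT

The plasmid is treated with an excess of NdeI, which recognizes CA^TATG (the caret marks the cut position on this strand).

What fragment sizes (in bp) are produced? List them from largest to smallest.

98, 50, 37 bp

NdeI sites (CATATG) start at positions 31, 81, 179.
NdeI cuts after base 2 of each site, so after positions 32, 82, 180.
Circular molecule, 3 cuts → 3 fragments:
  33–82 → 50 bp
  83–180 → 98 bp
  181–185 then 1–32 → 5 + 32 = 37 bp
Sorted largest to smallest: 98, 50, 37 bp.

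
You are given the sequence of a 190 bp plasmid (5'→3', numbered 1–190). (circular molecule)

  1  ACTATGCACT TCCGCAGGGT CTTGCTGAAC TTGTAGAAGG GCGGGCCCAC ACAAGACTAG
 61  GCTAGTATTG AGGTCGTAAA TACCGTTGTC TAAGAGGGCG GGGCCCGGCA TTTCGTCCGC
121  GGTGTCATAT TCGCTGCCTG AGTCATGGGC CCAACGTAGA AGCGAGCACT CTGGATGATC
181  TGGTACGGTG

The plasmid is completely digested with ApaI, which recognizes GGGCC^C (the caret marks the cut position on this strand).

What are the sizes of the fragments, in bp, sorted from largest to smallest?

86, 58, 46 bp

ApaI sites (GGGCCC) start at positions 43, 101, 147.
ApaI cuts after base 5 of each site (before the last base), so after positions 47, 105, 151.
Circular molecule, 3 cuts → 3 fragments:
  48–105 → 58 bp
  106–151 → 46 bp
  152–190 then 1–47 → 39 + 47 = 86 bp
Sorted largest to smallest: 86, 58, 46 bp.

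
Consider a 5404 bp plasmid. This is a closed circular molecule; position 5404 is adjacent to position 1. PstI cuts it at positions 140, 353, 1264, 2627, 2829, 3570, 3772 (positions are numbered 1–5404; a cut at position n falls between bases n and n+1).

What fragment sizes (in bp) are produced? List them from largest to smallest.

Circular molecule, 7 cuts → 7 fragments:
  353 − 140 = 213 bp
  1264 − 353 = 911 bp
  2627 − 1264 = 1363 bp
  2829 − 2627 = 202 bp
  3570 − 2829 = 741 bp
  3772 − 3570 = 202 bp
  wrap: 5404 − 3772 + 140 = 1772 bp
Sorted largest to smallest: 1772, 1363, 911, 741, 213, 202, 202 bp.

1772, 1363, 911, 741, 213, 202, 202 bp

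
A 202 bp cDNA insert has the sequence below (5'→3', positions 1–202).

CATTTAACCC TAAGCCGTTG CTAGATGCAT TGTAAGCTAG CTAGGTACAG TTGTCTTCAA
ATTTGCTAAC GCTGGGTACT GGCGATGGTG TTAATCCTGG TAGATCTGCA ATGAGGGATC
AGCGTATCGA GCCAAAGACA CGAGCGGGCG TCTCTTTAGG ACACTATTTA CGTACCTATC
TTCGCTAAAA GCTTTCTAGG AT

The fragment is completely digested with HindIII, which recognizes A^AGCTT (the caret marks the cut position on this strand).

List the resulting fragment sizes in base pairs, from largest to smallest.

189, 13 bp

The HindIII site (AAGCTT) starts at position 189.
HindIII cuts after the first base of each site, so after position 189.
Linear molecule, 1 cut → 2 fragments:
  1–189 → 189 bp
  190–202 → 13 bp
Sorted largest to smallest: 189, 13 bp.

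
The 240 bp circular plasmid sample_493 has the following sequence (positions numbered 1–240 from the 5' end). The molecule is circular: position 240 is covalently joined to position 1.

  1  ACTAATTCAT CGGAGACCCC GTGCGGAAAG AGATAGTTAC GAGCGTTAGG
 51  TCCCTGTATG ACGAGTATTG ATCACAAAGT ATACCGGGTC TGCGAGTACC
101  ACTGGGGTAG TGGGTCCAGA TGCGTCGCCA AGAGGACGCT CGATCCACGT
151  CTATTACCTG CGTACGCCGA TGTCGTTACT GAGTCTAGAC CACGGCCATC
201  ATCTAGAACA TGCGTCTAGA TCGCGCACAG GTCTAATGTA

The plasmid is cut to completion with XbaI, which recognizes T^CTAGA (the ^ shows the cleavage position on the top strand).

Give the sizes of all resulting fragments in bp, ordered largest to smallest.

XbaI sites (TCTAGA) start at positions 184, 202, 215.
XbaI cuts after the first base of each site, so after positions 184, 202, 215.
Circular molecule, 3 cuts → 3 fragments:
  185–202 → 18 bp
  203–215 → 13 bp
  216–240 then 1–184 → 25 + 184 = 209 bp
Sorted largest to smallest: 209, 18, 13 bp.

209, 18, 13 bp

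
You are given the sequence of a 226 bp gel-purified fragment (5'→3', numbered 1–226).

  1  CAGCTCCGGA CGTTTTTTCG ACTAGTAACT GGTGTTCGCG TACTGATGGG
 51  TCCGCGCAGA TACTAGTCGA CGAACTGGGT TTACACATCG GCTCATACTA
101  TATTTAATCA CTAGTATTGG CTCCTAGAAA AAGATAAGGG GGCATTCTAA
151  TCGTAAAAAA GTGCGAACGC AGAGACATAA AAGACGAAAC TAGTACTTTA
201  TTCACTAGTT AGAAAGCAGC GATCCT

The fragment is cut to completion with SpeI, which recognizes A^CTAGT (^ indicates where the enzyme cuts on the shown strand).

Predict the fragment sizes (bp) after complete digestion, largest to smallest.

SpeI sites (ACTAGT) start at positions 21, 62, 110, 189, 204.
SpeI cuts after the first base of each site, so after positions 21, 62, 110, 189, 204.
Linear molecule, 5 cuts → 6 fragments:
  1–21 → 21 bp
  22–62 → 41 bp
  63–110 → 48 bp
  111–189 → 79 bp
  190–204 → 15 bp
  205–226 → 22 bp
Sorted largest to smallest: 79, 48, 41, 22, 21, 15 bp.

79, 48, 41, 22, 21, 15 bp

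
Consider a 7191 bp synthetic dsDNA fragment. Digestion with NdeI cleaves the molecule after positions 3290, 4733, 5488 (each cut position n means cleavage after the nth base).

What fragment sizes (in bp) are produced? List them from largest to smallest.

Linear molecule, 3 cuts → 4 fragments:
  3290 − 0 = 3290 bp
  4733 − 3290 = 1443 bp
  5488 − 4733 = 755 bp
  7191 − 5488 = 1703 bp
Sorted largest to smallest: 3290, 1703, 1443, 755 bp.

3290, 1703, 1443, 755 bp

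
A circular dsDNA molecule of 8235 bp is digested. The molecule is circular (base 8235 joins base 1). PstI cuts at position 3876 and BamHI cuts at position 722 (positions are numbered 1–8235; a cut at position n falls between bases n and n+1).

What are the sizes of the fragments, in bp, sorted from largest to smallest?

5081, 3154 bp

Combined cut positions (sorted): 722, 3876.
Circular molecule, 2 cuts → 2 fragments:
  3876 − 722 = 3154 bp
  wrap: 8235 − 3876 + 722 = 5081 bp
Sorted largest to smallest: 5081, 3154 bp.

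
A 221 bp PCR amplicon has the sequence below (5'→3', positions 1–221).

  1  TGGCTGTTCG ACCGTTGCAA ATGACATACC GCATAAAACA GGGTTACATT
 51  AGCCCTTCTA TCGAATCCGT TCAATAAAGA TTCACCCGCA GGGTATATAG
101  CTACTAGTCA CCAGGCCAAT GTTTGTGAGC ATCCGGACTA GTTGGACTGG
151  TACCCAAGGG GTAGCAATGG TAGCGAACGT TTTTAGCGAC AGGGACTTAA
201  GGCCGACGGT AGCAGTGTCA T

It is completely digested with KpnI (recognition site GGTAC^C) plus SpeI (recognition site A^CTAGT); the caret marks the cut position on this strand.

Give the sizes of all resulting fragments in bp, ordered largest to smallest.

The KpnI site (GGTACC) starts at position 149.
KpnI cuts after base 5 of each site (before the last base), so after position 153.
SpeI sites (ACTAGT) start at positions 103, 137.
SpeI cuts after the first base of each site, so after positions 103, 137.
Combined cut positions: 103, 137, 153.
Linear molecule, 3 cuts → 4 fragments:
  1–103 → 103 bp
  104–137 → 34 bp
  138–153 → 16 bp
  154–221 → 68 bp
Sorted largest to smallest: 103, 68, 34, 16 bp.

103, 68, 34, 16 bp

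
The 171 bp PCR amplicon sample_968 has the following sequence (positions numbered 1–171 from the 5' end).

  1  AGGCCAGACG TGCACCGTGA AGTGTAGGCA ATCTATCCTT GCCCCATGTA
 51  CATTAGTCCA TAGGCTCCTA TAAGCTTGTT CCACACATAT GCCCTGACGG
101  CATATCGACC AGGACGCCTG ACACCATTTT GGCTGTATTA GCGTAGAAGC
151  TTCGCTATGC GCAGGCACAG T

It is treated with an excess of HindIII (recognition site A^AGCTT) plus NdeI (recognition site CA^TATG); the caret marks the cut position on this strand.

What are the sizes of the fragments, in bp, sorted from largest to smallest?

HindIII sites (AAGCTT) start at positions 72, 147.
HindIII cuts after the first base of each site, so after positions 72, 147.
The NdeI site (CATATG) starts at position 86.
NdeI cuts after base 2 of each site, so after position 87.
Combined cut positions: 72, 87, 147.
Linear molecule, 3 cuts → 4 fragments:
  1–72 → 72 bp
  73–87 → 15 bp
  88–147 → 60 bp
  148–171 → 24 bp
Sorted largest to smallest: 72, 60, 24, 15 bp.

72, 60, 24, 15 bp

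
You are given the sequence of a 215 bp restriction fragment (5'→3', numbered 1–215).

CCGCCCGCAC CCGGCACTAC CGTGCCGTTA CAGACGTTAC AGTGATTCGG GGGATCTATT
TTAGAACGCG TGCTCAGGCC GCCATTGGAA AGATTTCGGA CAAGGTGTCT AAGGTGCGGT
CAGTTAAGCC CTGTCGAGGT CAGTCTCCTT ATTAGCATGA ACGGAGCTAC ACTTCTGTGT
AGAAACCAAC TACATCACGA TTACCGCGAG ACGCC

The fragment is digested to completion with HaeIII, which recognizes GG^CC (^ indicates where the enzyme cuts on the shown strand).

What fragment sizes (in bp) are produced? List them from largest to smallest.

137, 78 bp

The HaeIII site (GGCC) starts at position 77.
HaeIII cuts after base 2 of each site, so after position 78.
Linear molecule, 1 cut → 2 fragments:
  1–78 → 78 bp
  79–215 → 137 bp
Sorted largest to smallest: 137, 78 bp.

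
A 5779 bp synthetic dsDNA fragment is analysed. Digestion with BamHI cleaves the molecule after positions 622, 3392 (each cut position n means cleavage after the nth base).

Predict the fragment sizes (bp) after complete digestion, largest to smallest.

Linear molecule, 2 cuts → 3 fragments:
  622 − 0 = 622 bp
  3392 − 622 = 2770 bp
  5779 − 3392 = 2387 bp
Sorted largest to smallest: 2770, 2387, 622 bp.

2770, 2387, 622 bp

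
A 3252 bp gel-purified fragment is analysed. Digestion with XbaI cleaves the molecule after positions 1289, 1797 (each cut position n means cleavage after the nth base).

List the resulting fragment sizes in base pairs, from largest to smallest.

1455, 1289, 508 bp

Linear molecule, 2 cuts → 3 fragments:
  1289 − 0 = 1289 bp
  1797 − 1289 = 508 bp
  3252 − 1797 = 1455 bp
Sorted largest to smallest: 1455, 1289, 508 bp.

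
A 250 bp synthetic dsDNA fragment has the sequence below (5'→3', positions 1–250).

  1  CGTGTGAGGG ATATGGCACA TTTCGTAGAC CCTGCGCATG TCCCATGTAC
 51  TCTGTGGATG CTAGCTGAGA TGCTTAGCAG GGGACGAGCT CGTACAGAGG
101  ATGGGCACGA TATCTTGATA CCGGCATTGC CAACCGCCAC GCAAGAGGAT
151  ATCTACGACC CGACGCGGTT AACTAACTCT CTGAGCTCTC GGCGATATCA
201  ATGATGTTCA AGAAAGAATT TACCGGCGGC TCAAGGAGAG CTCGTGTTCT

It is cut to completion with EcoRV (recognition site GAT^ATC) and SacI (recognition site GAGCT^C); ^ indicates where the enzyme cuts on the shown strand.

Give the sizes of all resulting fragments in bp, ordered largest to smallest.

EcoRV sites (GATATC) start at positions 109, 148, 194.
EcoRV cuts after base 3 of each site, so after positions 111, 150, 196.
SacI sites (GAGCTC) start at positions 86, 183, 238.
SacI cuts after base 5 of each site (before the last base), so after positions 90, 187, 242.
Combined cut positions: 90, 111, 150, 187, 196, 242.
Linear molecule, 6 cuts → 7 fragments:
  1–90 → 90 bp
  91–111 → 21 bp
  112–150 → 39 bp
  151–187 → 37 bp
  188–196 → 9 bp
  197–242 → 46 bp
  243–250 → 8 bp
Sorted largest to smallest: 90, 46, 39, 37, 21, 9, 8 bp.

90, 46, 39, 37, 21, 9, 8 bp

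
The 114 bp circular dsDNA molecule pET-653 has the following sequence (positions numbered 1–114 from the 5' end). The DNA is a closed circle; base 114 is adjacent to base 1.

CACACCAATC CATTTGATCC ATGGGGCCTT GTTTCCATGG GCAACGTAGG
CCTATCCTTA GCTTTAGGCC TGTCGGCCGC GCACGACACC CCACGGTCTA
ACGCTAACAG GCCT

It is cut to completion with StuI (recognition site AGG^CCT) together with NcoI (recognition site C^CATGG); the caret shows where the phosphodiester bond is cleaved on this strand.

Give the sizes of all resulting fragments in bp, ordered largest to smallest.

StuI sites (AGGCCT) start at positions 48, 66, 109.
StuI cuts after base 3 of each site, so after positions 50, 68, 111.
NcoI sites (CCATGG) start at positions 19, 35.
NcoI cuts after the first base of each site, so after positions 19, 35.
Combined cut positions: 19, 35, 50, 68, 111.
Circular molecule, 5 cuts → 5 fragments:
  20–35 → 16 bp
  36–50 → 15 bp
  51–68 → 18 bp
  69–111 → 43 bp
  112–114 then 1–19 → 3 + 19 = 22 bp
Sorted largest to smallest: 43, 22, 18, 16, 15 bp.

43, 22, 18, 16, 15 bp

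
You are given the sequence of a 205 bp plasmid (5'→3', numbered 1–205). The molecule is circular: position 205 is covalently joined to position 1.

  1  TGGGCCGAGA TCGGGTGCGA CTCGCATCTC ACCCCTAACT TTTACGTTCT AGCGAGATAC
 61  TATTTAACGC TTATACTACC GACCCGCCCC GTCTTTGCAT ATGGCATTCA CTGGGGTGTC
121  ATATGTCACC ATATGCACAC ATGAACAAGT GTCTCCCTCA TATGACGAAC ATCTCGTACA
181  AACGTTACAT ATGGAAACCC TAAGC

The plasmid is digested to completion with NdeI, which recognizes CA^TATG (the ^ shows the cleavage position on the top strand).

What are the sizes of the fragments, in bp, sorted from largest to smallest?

NdeI sites (CATATG) start at positions 98, 120, 130, 159, 188.
NdeI cuts after base 2 of each site, so after positions 99, 121, 131, 160, 189.
Circular molecule, 5 cuts → 5 fragments:
  100–121 → 22 bp
  122–131 → 10 bp
  132–160 → 29 bp
  161–189 → 29 bp
  190–205 then 1–99 → 16 + 99 = 115 bp
Sorted largest to smallest: 115, 29, 29, 22, 10 bp.

115, 29, 29, 22, 10 bp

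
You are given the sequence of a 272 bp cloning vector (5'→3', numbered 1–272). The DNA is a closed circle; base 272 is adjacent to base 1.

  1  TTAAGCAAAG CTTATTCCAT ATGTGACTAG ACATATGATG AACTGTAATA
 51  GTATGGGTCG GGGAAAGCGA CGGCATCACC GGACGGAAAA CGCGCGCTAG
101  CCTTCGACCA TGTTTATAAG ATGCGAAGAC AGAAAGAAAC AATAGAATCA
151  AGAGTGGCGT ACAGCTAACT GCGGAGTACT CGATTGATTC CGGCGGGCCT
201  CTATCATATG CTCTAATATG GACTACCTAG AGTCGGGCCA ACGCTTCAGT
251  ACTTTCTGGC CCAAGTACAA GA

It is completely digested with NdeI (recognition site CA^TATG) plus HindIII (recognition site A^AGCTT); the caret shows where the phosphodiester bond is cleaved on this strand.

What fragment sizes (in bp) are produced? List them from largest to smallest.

173, 74, 14, 11 bp

NdeI sites (CATATG) start at positions 18, 32, 205.
NdeI cuts after base 2 of each site, so after positions 19, 33, 206.
The HindIII site (AAGCTT) starts at position 8.
HindIII cuts after the first base of each site, so after position 8.
Combined cut positions: 8, 19, 33, 206.
Circular molecule, 4 cuts → 4 fragments:
  9–19 → 11 bp
  20–33 → 14 bp
  34–206 → 173 bp
  207–272 then 1–8 → 66 + 8 = 74 bp
Sorted largest to smallest: 173, 74, 14, 11 bp.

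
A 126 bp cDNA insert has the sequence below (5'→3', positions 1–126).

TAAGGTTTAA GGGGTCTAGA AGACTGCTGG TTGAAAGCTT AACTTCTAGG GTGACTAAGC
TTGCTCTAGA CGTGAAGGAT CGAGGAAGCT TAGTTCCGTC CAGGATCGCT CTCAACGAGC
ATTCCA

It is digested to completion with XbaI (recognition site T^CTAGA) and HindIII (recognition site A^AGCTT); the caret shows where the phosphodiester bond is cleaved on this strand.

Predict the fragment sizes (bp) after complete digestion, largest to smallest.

XbaI sites (TCTAGA) start at positions 15, 65.
XbaI cuts after the first base of each site, so after positions 15, 65.
HindIII sites (AAGCTT) start at positions 35, 57, 86.
HindIII cuts after the first base of each site, so after positions 35, 57, 86.
Combined cut positions: 15, 35, 57, 65, 86.
Linear molecule, 5 cuts → 6 fragments:
  1–15 → 15 bp
  16–35 → 20 bp
  36–57 → 22 bp
  58–65 → 8 bp
  66–86 → 21 bp
  87–126 → 40 bp
Sorted largest to smallest: 40, 22, 21, 20, 15, 8 bp.

40, 22, 21, 20, 15, 8 bp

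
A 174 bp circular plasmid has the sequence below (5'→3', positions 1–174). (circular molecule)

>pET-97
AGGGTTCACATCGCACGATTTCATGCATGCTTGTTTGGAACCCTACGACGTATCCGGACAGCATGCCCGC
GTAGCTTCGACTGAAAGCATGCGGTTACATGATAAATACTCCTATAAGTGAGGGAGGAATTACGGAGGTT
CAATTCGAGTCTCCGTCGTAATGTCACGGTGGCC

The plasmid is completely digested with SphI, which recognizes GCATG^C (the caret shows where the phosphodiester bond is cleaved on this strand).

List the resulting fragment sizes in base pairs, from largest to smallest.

112, 36, 26 bp

SphI sites (GCATGC) start at positions 25, 61, 87.
SphI cuts after base 5 of each site (before the last base), so after positions 29, 65, 91.
Circular molecule, 3 cuts → 3 fragments:
  30–65 → 36 bp
  66–91 → 26 bp
  92–174 then 1–29 → 83 + 29 = 112 bp
Sorted largest to smallest: 112, 36, 26 bp.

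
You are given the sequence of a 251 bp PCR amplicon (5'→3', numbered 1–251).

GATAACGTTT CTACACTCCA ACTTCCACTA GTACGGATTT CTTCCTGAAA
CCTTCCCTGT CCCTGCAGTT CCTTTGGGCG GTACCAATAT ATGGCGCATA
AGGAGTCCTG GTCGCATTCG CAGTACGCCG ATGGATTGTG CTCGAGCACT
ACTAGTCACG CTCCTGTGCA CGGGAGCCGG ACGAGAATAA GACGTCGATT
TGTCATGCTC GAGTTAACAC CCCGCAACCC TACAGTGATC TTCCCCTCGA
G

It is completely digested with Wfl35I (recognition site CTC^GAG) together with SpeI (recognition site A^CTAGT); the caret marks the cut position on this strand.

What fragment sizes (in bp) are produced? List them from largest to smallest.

116, 59, 38, 27, 8, 3 bp

Wfl35I sites (CTCGAG) start at positions 141, 208, 246.
Wfl35I cuts after base 3 of each site, so after positions 143, 210, 248.
SpeI sites (ACTAGT) start at positions 27, 151.
SpeI cuts after the first base of each site, so after positions 27, 151.
Combined cut positions: 27, 143, 151, 210, 248.
Linear molecule, 5 cuts → 6 fragments:
  1–27 → 27 bp
  28–143 → 116 bp
  144–151 → 8 bp
  152–210 → 59 bp
  211–248 → 38 bp
  249–251 → 3 bp
Sorted largest to smallest: 116, 59, 38, 27, 8, 3 bp.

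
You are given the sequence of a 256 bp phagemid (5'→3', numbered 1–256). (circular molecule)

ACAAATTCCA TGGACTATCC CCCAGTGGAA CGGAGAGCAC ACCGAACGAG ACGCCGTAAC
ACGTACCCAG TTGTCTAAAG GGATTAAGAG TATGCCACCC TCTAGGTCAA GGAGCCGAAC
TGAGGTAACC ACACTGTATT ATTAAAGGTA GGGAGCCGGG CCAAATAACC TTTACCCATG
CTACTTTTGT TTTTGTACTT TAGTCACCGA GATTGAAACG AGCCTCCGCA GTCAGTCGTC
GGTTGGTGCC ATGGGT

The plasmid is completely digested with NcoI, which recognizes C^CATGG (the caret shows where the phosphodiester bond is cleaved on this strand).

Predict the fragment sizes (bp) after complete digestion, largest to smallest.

241, 15 bp

NcoI sites (CCATGG) start at positions 8, 249.
NcoI cuts after the first base of each site, so after positions 8, 249.
Circular molecule, 2 cuts → 2 fragments:
  9–249 → 241 bp
  250–256 then 1–8 → 7 + 8 = 15 bp
Sorted largest to smallest: 241, 15 bp.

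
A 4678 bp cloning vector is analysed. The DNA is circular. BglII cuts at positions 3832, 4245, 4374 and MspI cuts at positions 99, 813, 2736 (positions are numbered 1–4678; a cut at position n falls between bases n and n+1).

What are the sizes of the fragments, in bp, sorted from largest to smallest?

Combined cut positions (sorted): 99, 813, 2736, 3832, 4245, 4374.
Circular molecule, 6 cuts → 6 fragments:
  813 − 99 = 714 bp
  2736 − 813 = 1923 bp
  3832 − 2736 = 1096 bp
  4245 − 3832 = 413 bp
  4374 − 4245 = 129 bp
  wrap: 4678 − 4374 + 99 = 403 bp
Sorted largest to smallest: 1923, 1096, 714, 413, 403, 129 bp.

1923, 1096, 714, 413, 403, 129 bp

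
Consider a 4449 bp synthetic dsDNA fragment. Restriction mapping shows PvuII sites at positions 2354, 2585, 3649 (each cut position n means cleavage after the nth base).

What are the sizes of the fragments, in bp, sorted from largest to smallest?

2354, 1064, 800, 231 bp

Linear molecule, 3 cuts → 4 fragments:
  2354 − 0 = 2354 bp
  2585 − 2354 = 231 bp
  3649 − 2585 = 1064 bp
  4449 − 3649 = 800 bp
Sorted largest to smallest: 2354, 1064, 800, 231 bp.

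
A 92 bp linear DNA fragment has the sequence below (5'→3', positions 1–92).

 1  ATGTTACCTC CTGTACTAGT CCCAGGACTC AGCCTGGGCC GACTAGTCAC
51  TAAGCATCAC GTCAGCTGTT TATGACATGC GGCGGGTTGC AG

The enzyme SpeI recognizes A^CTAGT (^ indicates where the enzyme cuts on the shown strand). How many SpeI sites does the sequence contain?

2

ACTAGT occurs starting at positions 15, 42.
SpeI cuts at 2 sites.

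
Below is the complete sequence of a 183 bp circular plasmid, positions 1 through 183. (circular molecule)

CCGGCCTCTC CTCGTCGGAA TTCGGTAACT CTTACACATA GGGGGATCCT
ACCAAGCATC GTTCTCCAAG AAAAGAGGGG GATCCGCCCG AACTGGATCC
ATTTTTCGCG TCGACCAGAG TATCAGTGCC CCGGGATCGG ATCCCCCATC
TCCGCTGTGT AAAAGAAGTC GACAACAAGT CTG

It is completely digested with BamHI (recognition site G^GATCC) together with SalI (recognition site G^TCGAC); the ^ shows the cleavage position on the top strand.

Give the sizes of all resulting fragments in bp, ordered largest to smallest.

BamHI sites (GGATCC) start at positions 44, 80, 95, 139.
BamHI cuts after the first base of each site, so after positions 44, 80, 95, 139.
SalI sites (GTCGAC) start at positions 110, 168.
SalI cuts after the first base of each site, so after positions 110, 168.
Combined cut positions: 44, 80, 95, 110, 139, 168.
Circular molecule, 6 cuts → 6 fragments:
  45–80 → 36 bp
  81–95 → 15 bp
  96–110 → 15 bp
  111–139 → 29 bp
  140–168 → 29 bp
  169–183 then 1–44 → 15 + 44 = 59 bp
Sorted largest to smallest: 59, 36, 29, 29, 15, 15 bp.

59, 36, 29, 29, 15, 15 bp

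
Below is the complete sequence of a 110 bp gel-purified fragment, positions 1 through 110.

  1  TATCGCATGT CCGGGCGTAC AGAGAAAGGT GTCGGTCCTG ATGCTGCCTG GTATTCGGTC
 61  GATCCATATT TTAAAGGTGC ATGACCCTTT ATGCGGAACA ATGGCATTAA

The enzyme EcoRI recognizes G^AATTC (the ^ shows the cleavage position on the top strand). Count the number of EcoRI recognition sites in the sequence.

No occurrence of GAATTC is present in the sequence.
EcoRI does not cut: 0 sites.

0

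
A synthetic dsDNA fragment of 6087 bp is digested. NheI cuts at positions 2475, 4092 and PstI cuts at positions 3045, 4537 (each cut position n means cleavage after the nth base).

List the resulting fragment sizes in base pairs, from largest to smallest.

Combined cut positions (sorted): 2475, 3045, 4092, 4537.
Linear molecule, 4 cuts → 5 fragments:
  2475 − 0 = 2475 bp
  3045 − 2475 = 570 bp
  4092 − 3045 = 1047 bp
  4537 − 4092 = 445 bp
  6087 − 4537 = 1550 bp
Sorted largest to smallest: 2475, 1550, 1047, 570, 445 bp.

2475, 1550, 1047, 570, 445 bp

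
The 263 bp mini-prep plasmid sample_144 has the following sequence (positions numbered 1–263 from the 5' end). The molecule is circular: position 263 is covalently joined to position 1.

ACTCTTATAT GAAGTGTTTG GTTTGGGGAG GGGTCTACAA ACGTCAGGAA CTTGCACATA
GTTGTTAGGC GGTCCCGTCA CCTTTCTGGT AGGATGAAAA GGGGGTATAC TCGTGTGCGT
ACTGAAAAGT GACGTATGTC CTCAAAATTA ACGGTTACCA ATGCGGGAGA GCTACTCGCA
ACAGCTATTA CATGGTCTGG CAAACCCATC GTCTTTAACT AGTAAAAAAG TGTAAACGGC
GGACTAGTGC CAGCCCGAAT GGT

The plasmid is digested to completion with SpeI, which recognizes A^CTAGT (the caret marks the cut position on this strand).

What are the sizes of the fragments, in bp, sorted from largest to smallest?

SpeI sites (ACTAGT) start at positions 218, 243.
SpeI cuts after the first base of each site, so after positions 218, 243.
Circular molecule, 2 cuts → 2 fragments:
  219–243 → 25 bp
  244–263 then 1–218 → 20 + 218 = 238 bp
Sorted largest to smallest: 238, 25 bp.

238, 25 bp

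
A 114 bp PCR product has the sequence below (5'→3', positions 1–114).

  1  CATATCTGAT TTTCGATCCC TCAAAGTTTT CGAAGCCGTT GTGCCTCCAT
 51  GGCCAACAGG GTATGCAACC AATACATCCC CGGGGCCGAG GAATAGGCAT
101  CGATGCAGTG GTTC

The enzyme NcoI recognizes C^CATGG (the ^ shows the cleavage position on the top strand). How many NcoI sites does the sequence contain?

CCATGG occurs starting at position 47.
NcoI cuts at 1 site.

1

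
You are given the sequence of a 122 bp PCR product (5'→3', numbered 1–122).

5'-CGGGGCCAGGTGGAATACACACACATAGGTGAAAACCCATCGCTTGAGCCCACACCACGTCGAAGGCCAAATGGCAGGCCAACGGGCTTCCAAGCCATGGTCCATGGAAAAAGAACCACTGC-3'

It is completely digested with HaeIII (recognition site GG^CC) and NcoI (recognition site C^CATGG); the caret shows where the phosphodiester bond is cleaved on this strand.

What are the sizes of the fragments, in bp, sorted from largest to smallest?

61, 20, 17, 12, 7, 5 bp

HaeIII sites (GGCC) start at positions 4, 65, 77.
HaeIII cuts after base 2 of each site, so after positions 5, 66, 78.
NcoI sites (CCATGG) start at positions 95, 102.
NcoI cuts after the first base of each site, so after positions 95, 102.
Combined cut positions: 5, 66, 78, 95, 102.
Linear molecule, 5 cuts → 6 fragments:
  1–5 → 5 bp
  6–66 → 61 bp
  67–78 → 12 bp
  79–95 → 17 bp
  96–102 → 7 bp
  103–122 → 20 bp
Sorted largest to smallest: 61, 20, 17, 12, 7, 5 bp.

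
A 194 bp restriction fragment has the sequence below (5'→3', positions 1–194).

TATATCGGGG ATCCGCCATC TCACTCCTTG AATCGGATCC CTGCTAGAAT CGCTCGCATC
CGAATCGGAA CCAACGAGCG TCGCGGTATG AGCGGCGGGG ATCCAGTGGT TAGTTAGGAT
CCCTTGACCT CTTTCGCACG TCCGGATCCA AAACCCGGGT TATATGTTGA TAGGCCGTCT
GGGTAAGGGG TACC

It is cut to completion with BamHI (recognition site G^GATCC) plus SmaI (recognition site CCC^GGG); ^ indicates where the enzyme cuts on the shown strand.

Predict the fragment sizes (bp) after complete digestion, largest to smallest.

64, 38, 27, 26, 18, 12, 9 bp

BamHI sites (GGATCC) start at positions 9, 35, 99, 117, 144.
BamHI cuts after the first base of each site, so after positions 9, 35, 99, 117, 144.
The SmaI site (CCCGGG) starts at position 154.
SmaI cuts after base 3 of each site, so after position 156.
Combined cut positions: 9, 35, 99, 117, 144, 156.
Linear molecule, 6 cuts → 7 fragments:
  1–9 → 9 bp
  10–35 → 26 bp
  36–99 → 64 bp
  100–117 → 18 bp
  118–144 → 27 bp
  145–156 → 12 bp
  157–194 → 38 bp
Sorted largest to smallest: 64, 38, 27, 26, 18, 12, 9 bp.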